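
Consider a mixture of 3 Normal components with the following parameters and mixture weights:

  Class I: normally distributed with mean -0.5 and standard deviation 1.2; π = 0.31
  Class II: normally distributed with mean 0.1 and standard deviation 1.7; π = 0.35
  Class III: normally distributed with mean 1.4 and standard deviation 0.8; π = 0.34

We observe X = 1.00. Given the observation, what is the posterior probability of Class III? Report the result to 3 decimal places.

The responsibility of component k is w_k f_k(x) divided by Σ_j w_j f_j(x).
Component likelihoods at x = 1.00:
  f_I = 0.152208
  f_II = 0.203986
  f_III = 0.440082
Multiply by the mixture weights:
  w_I·f_I = 0.31 × 0.152208 = 0.0471843
  w_II·f_II = 0.35 × 0.203986 = 0.071395
  w_III·f_III = 0.34 × 0.440082 = 0.149628
Sum: 0.0471843 + 0.071395 + 0.149628 = 0.268207
Responsibility of Class III: 0.149628 / 0.268207 ≈ 0.558

0.558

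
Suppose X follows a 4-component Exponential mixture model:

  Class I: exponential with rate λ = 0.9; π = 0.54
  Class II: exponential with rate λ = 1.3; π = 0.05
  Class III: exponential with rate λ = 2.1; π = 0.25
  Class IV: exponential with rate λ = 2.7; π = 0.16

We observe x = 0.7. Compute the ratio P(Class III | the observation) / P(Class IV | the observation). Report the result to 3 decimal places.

1.850

The posterior odds equal the prior odds times the likelihood ratio: (π_i/π_j)·(f_i(x)/f_j(x)).
Component likelihoods at x = 0.7:
  f_I = 0.479333
  f_II = 0.523281
  f_III = 0.482844
  f_IV = 0.407894
0.120711 / 0.065263 ≈ 1.850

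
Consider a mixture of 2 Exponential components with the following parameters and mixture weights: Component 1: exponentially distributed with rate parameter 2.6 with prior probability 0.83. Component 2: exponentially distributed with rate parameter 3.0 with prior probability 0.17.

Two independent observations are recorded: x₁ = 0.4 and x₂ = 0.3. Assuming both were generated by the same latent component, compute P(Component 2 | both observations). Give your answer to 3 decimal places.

The responsibility of component k is w_k f_k(x) divided by Σ_j w_j f_j(x).
Since both observations come from the same component, the likelihood for component k is f_k(x₁)·f_k(x₂).
  p_1 = [2.6·e^(−2.6·0.4) = 2.6·e^(−1.0400) = 0.918982] × [1.19186] = 1.09529
  p_2 = [3.0·e^(−3.0·0.4) = 3.0·e^(−1.2000) = 0.903583] × [1.21971] = 1.10211
Multiply by the mixture weights:
  w_1·p_1 = 0.83 × 1.09529 = 0.909094
  w_2·p_2 = 0.17 × 1.10211 = 0.187358
Marginal: 0.909094 + 0.187358 = 1.09645
So the posterior for Component 2 is 0.187358 / 1.09645 ≈ 0.171.

0.171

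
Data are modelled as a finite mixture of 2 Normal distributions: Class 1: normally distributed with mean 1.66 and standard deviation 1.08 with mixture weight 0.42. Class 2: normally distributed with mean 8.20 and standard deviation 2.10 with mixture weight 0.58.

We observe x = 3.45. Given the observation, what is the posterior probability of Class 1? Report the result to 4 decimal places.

P(component k | x) = π_k·f_k(x) / marginal(x), where marginal(x) = Σ_j π_j·f_j(x).
Component likelihoods at x = 3.45:
  L_1 = (1/(1.08·√(2π)))·exp(−(3.45−1.66)²/(2·1.08²)) = 0.369391·exp(-1.37350) = 0.0935369
  L_2 = (1/(2.10·√(2π)))·exp(−(3.45−8.20)²/(2·2.10²)) = 0.189973·exp(-2.55811) = 0.0147136
Unnormalised posteriors:
  π_1·L_1 = 0.42 × 0.0935369 = 0.0392855
  π_2·L_2 = 0.58 × 0.0147136 = 0.00853389
Marginal: 0.0392855 + 0.00853389 = 0.0478194
P(Class 1 | x) ≈ 0.8215

0.8215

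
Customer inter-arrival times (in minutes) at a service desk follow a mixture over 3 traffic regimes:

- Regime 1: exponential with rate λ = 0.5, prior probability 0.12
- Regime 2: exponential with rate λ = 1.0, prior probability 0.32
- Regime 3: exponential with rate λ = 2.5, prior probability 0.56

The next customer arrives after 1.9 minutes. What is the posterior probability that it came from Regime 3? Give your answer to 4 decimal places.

0.1456

Apply Bayes' rule: the posterior for each component is proportional to its prior times its likelihood at x.
Evaluate each component's likelihood at the observed value:
  f_1 = 0.193371
  f_2 = 0.149569
  f_3 = 0.0216292
Weight by the priors:
  π_1·f_1 = 0.12 × 0.193371 = 0.0232045
  π_2·f_2 = 0.32 × 0.149569 = 0.047862
  π_3·f_3 = 0.56 × 0.0216292 = 0.0121124
Sum: 0.0232045 + 0.047862 + 0.0121124 = 0.0831788
P(Regime 3 | x) = 0.0121124 / 0.0831788 ≈ 0.1456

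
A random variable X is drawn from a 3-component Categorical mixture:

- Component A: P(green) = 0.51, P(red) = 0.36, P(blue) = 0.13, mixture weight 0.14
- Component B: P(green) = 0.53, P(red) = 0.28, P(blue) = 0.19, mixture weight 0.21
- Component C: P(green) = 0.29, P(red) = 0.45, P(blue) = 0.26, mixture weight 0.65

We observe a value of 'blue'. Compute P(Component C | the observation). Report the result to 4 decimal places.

P(component k | x) = P(Z=k)·f_k(x) / marginal(x), where marginal(x) = Σ_j P(Z=j)·f_j(x).
Evaluate each component's likelihood at the observed value:
  L_A = 0.13
  L_B = 0.19
  L_C = 0.26
Prior × likelihood for each component:
  P(Z=A)·L_A = 0.14 × 0.13 = 0.0182
  P(Z=B)·L_B = 0.21 × 0.19 = 0.0399
  P(Z=C)·L_C = 0.65 × 0.26 = 0.169
Evidence: 0.0182 + 0.0399 + 0.169 = 0.2271
So the posterior for Component C is 0.169 / 0.2271 ≈ 0.7442.

0.7442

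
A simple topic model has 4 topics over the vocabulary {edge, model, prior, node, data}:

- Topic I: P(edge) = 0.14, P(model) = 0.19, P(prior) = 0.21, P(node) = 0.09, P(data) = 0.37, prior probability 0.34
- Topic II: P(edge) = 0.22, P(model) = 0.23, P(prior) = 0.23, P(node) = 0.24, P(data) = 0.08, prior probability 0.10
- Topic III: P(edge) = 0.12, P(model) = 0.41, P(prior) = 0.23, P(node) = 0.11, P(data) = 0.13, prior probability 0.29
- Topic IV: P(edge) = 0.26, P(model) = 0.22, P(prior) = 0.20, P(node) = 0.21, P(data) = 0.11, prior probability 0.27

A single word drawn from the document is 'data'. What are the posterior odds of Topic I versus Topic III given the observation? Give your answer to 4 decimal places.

Posterior odds = (P(Z=i) f_i(x)) / (P(Z=j) f_j(x)); the normalising sum cancels.
Component likelihoods at x = 'data':
  L_I = P(data | comp) = 0.37
  L_II = P(data | comp) = 0.08
  L_III = P(data | comp) = 0.13
  L_IV = P(data | comp) = 0.11
Odds = (0.34/0.29) × (0.37/0.13) = 1.17241 × 2.84615 ≈ 3.3369

3.3369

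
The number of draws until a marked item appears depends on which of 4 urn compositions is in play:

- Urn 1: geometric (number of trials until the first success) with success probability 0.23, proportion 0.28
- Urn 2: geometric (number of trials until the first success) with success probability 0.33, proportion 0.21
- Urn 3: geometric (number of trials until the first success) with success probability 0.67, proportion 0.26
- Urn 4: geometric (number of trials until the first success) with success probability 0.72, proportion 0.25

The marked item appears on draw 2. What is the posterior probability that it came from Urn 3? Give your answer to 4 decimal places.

0.2819

The responsibility of component k is π_k f_k(x) divided by Σ_j π_j f_j(x).
Evaluate each component's likelihood at the observed value:
  p_1 = 0.1771
  p_2 = 0.2211
  p_3 = 0.2211
  p_4 = 0.2016
Unnormalised posteriors:
  π_1·p_1 = 0.28 × 0.1771 = 0.049588
  π_2·p_2 = 0.21 × 0.2211 = 0.046431
  π_3·p_3 = 0.26 × 0.2211 = 0.057486
  π_4·p_4 = 0.25 × 0.2016 = 0.0504
Evidence: 0.049588 + 0.046431 + 0.057486 + 0.0504 = 0.203905
Responsibility of Urn 3: 0.057486 / 0.203905 ≈ 0.2819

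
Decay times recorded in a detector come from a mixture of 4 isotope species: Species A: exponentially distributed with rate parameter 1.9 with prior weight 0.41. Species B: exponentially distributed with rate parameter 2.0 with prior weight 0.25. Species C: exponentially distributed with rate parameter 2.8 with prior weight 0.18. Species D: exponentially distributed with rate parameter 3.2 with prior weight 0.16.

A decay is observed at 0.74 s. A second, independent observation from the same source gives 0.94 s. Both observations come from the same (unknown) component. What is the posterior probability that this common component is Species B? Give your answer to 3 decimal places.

0.300

The responsibility of component k is π_k f_k(x) divided by Σ_j π_j f_j(x).
Since both observations come from the same component, the likelihood for component k is f_k(x₁)·f_k(x₂).
  f_A = [0.465731] × [0.318496] = 0.148333
  f_B = [0.455275] × [0.30518] = 0.138941
  f_C = [0.352614] × [0.201416] = 0.0710223
  f_D = [0.299737] × [0.158049] = 0.0473732
Unnormalised posteriors:
  π_A·f_A = 0.41 × 0.148333 = 0.0608167
  π_B·f_B = 0.25 × 0.138941 = 0.0347353
  π_C·f_C = 0.18 × 0.0710223 = 0.012784
  π_D·f_D = 0.16 × 0.0473732 = 0.00757971
Denominator: 0.0608167 + 0.0347353 + 0.012784 + 0.00757971 = 0.115916
Responsibility of Species B: 0.0347353 / 0.115916 ≈ 0.300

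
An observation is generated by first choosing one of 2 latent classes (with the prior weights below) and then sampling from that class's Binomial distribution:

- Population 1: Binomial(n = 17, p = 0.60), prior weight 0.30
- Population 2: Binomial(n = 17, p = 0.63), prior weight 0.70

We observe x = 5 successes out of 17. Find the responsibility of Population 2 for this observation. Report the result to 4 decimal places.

0.5388

Apply Bayes' rule: the posterior for each component is proportional to its prior times its likelihood at x.
Binomial probabilities:
  p_1 = 0.00807284
  p_2 = 0.00404272
Multiply by the mixture weights:
  P(Z=1)·p_1 = 0.30 × 0.00807284 = 0.00242185
  P(Z=2)·p_2 = 0.70 × 0.00404272 = 0.0028299
Sum: 0.00242185 + 0.0028299 = 0.00525176
So the posterior for Population 2 is 0.0028299 / 0.00525176 ≈ 0.5388.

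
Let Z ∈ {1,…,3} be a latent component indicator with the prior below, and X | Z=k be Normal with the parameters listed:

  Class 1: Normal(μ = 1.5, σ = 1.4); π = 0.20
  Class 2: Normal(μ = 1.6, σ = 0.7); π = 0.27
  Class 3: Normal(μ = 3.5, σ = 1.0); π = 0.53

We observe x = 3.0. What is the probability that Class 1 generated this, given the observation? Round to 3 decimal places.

Apply Bayes' rule: the posterior for each component is proportional to its prior times its likelihood at x.
Normal densities:
  L_1 = (1/(1.4·√(2π)))·exp(−(3.0−1.5)²/(2·1.4²)) = 0.284959·exp(-0.57398) = 0.160511
  L_2 = (1/(0.7·√(2π)))·exp(−(3.0−1.6)²/(2·0.7²)) = 0.569918·exp(-2.00000) = 0.07713
  L_3 = (1/(1.0·√(2π)))·exp(−(3.0−3.5)²/(2·1.0²)) = 0.398942·exp(-0.12500) = 0.352065
Weight by the priors:
  P(Z=1)·L_1 = 0.20 × 0.160511 = 0.0321023
  P(Z=2)·L_2 = 0.27 × 0.07713 = 0.0208251
  P(Z=3)·L_3 = 0.53 × 0.352065 = 0.186595
Sum: 0.0321023 + 0.0208251 + 0.186595 = 0.239522
So the posterior for Class 1 is 0.0321023 / 0.239522 ≈ 0.134.

0.134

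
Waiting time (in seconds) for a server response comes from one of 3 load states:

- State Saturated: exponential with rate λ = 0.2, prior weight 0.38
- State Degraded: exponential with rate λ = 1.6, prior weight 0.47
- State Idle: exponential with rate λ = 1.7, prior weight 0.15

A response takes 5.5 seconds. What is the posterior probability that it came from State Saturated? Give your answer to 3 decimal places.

0.995

Apply Bayes' rule: the posterior for each component is proportional to its prior times its likelihood at x.
Component likelihoods at x = 5.5 seconds:
  p_Saturated = 0.2·e^(−0.2·5.5) = 0.2·e^(−1.1000) = 0.0665742
  p_Degraded = 1.6·e^(−1.6·5.5) = 1.6·e^(−8.8000) = 0.000241173
  p_Idle = 1.7·e^(−1.7·5.5) = 1.7·e^(−9.3500) = 0.000147841
Weight by the priors:
  w_Saturated·p_Saturated = 0.38 × 0.0665742 = 0.0252982
  w_Degraded·p_Degraded = 0.47 × 0.000241173 = 0.000113351
  w_Idle·p_Idle = 0.15 × 0.000147841 = 2.21762e-05
Sum: 0.0252982 + 0.000113351 + 2.21762e-05 = 0.0254337
P(State Saturated | data) = 0.0252982 / 0.0254337 ≈ 0.995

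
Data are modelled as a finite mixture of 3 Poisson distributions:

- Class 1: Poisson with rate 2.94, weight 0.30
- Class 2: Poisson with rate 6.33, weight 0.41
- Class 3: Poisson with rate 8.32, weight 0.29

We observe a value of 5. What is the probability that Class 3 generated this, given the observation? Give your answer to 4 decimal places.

P(component k | x) = π_k·f_k(x) / marginal(x), where marginal(x) = Σ_j π_j·f_j(x).
Component likelihoods at x = 5:
  p_1 = e^(−2.94)·2.94^5/5! = 0.0967675
  p_2 = e^(−6.33)·6.33^5/5! = 0.150922
  p_3 = e^(−8.32)·8.32^5/5! = 0.0809292
Prior × likelihood for each component:
  π_1·p_1 = 0.30 × 0.0967675 = 0.0290303
  π_2·p_2 = 0.41 × 0.150922 = 0.0618781
  π_3·p_3 = 0.29 × 0.0809292 = 0.0234695
Denominator: 0.0290303 + 0.0618781 + 0.0234695 = 0.114378
So the posterior for Class 3 is 0.0234695 / 0.114378 ≈ 0.2052.

0.2052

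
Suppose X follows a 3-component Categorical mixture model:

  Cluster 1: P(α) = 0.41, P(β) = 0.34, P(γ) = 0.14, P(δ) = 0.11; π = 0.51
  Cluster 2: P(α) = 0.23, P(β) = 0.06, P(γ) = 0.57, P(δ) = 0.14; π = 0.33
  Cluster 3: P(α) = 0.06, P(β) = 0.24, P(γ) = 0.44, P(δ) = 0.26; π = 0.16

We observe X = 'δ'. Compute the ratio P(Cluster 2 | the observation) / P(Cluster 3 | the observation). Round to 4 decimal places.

1.1106

Posterior odds = (w_i f_i(x)) / (w_j f_j(x)); the normalising sum cancels.
Categorical probabilities:
  p_1 = 0.11
  p_2 = 0.14
  p_3 = 0.26
Odds = (0.33/0.16) × (0.14/0.26) = 2.0625 × 0.538462 ≈ 1.1106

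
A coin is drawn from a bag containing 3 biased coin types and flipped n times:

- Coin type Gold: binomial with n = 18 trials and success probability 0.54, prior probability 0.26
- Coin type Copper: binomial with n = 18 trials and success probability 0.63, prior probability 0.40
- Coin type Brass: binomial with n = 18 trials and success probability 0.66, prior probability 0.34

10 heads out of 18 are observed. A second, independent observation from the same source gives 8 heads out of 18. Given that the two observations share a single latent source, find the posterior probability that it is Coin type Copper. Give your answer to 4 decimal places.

0.2882

Posterior ∝ prior × likelihood, so P(k | x) ∝ π_k f_k(x); normalise over all components.
Since both observations come from the same component, the likelihood for component k is f_k(x₁)·f_k(x₂).
  f_Gold = [C(18,10)·0.54^10·0.46^8 = 43758·0.00210833·0.00200476 = 0.184951] × [0.13421] = 0.0248224
  f_Copper = [C(18,10)·0.63^10·0.37^8 = 43758·0.0098493·0.000351248 = 0.151383] × [0.0522155] = 0.00790453
  f_Brass = [C(18,10)·0.66^10·0.34^8 = 43758·0.0156834·0.000178579 = 0.122554] × [0.0325236] = 0.0039859
Multiply by the mixture weights:
  π_Gold·f_Gold = 0.26 × 0.0248224 = 0.00645382
  π_Copper·f_Copper = 0.40 × 0.00790453 = 0.00316181
  π_Brass·f_Brass = 0.34 × 0.0039859 = 0.00135521
Evidence: 0.00645382 + 0.00316181 + 0.00135521 = 0.0109708
P(Coin type Copper | x) ≈ 0.2882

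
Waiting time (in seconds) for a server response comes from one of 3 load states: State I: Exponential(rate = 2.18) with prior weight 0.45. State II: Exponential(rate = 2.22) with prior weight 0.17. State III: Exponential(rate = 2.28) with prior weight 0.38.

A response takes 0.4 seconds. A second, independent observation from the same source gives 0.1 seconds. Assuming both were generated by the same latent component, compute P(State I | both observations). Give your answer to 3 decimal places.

Posterior ∝ prior × likelihood, so P(k | x) ∝ w_k f_k(x); normalise over all components.
Since both observations come from the same component, the likelihood for component k is f_k(x₁)·f_k(x₂).
  L_I = [2.18·e^(−2.18·0.4) = 2.18·e^(−0.8720) = 0.91149] × [1.75299] = 1.59784
  L_II = [2.22·e^(−2.22·0.4) = 2.22·e^(−0.8880) = 0.913481] × [1.77803] = 1.6242
  L_III = [2.28·e^(−2.28·0.4) = 2.28·e^(−0.9120) = 0.915922] × [1.81516] = 1.66255
Weight by the priors:
  w_I·L_I = 0.45 × 1.59784 = 0.719026
  w_II·L_II = 0.17 × 1.6242 = 0.276114
  w_III·L_III = 0.38 × 1.66255 = 0.631768
Denominator: 0.719026 + 0.276114 + 0.631768 = 1.62691
So the posterior for State I is 0.719026 / 1.62691 ≈ 0.442.

0.442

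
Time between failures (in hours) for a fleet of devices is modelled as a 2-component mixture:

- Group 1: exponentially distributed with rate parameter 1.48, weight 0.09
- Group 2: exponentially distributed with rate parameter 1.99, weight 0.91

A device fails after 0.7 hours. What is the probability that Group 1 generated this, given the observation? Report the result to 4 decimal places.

0.0951

The responsibility of component k is P(Z=k) f_k(x) divided by Σ_j P(Z=j) f_j(x).
Component likelihoods at x = 0.7 hours:
  f_1 = 0.52521
  f_2 = 0.494175
Weight by the priors:
  P(Z=1)·f_1 = 0.09 × 0.52521 = 0.0472689
  P(Z=2)·f_2 = 0.91 × 0.494175 = 0.449699
Sum: 0.0472689 + 0.449699 = 0.496968
P(Group 1 | 0.7 hours) = 0.0472689 / 0.496968 ≈ 0.0951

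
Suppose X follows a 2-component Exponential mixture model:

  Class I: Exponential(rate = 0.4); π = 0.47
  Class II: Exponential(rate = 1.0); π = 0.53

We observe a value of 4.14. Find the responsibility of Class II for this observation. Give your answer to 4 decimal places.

P(component k | x) = π_k·f_k(x) / marginal(x), where marginal(x) = Σ_j π_j·f_j(x).
Exponential densities:
  p_I = 0.4·e^(−0.4·4.14) = 0.4·e^(−1.6560) = 0.0763604
  p_II = 1.0·e^(−1.0·4.14) = 1.0·e^(−4.1400) = 0.0159229
Prior × likelihood for each component:
  π_I·p_I = 0.47 × 0.0763604 = 0.0358894
  π_II·p_II = 0.53 × 0.0159229 = 0.00843911
Normaliser: 0.0358894 + 0.00843911 = 0.0443285
Responsibility of Class II: 0.00843911 / 0.0443285 ≈ 0.1904

0.1904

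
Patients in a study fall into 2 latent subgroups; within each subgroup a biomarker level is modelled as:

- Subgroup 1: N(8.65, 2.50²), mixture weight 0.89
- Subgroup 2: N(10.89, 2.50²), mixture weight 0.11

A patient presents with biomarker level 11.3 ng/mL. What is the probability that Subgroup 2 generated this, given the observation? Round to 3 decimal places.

The responsibility of component k is π_k f_k(x) divided by Σ_j π_j f_j(x).
Normal densities:
  L_1 = 0.0909879
  L_2 = 0.157445
Weight by the priors:
  π_1·L_1 = 0.89 × 0.0909879 = 0.0809792
  π_2·L_2 = 0.11 × 0.157445 = 0.017319
Normaliser: 0.0809792 + 0.017319 = 0.0982982
P(Subgroup 2 | x) ≈ 0.176

0.176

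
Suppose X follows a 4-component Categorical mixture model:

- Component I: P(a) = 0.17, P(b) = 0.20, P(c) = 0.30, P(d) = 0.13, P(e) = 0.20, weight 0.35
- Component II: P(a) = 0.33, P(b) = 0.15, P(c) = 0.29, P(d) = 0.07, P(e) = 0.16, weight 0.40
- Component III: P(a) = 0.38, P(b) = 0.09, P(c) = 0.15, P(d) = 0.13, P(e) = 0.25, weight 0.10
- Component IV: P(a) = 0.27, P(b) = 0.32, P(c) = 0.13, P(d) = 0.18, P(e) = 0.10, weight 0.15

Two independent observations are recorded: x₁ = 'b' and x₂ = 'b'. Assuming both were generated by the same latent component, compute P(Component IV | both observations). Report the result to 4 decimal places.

Apply Bayes' rule: the posterior for each component is proportional to its prior times its likelihood at x.
Since both observations come from the same component, the likelihood for component k is f_k(x₁)·f_k(x₂).
  f_I = [0.2] × [0.2] = 0.04
  f_II = [0.15] × [0.15] = 0.0225
  f_III = [0.09] × [0.09] = 0.0081
  f_IV = [0.32] × [0.32] = 0.1024
Prior × likelihood for each component:
  π_I·f_I = 0.35 × 0.04 = 0.014
  π_II·f_II = 0.40 × 0.0225 = 0.009
  π_III·f_III = 0.10 × 0.0081 = 0.00081
  π_IV·f_IV = 0.15 × 0.1024 = 0.01536
Denominator: 0.014 + 0.009 + 0.00081 + 0.01536 = 0.03917
So the posterior for Component IV is 0.01536 / 0.03917 ≈ 0.3921.

0.3921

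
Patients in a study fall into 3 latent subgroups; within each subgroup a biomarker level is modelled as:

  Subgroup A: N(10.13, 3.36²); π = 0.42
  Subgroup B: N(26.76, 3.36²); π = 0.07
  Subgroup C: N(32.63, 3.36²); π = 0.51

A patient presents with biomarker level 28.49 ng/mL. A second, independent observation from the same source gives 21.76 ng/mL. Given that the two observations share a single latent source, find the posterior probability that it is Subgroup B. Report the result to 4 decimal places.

0.9408

P(component k | x) = P(Z=k)·f_k(x) / marginal(x), where marginal(x) = Σ_j P(Z=j)·f_j(x).
Since both observations come from the same component, the likelihood for component k is f_k(x₁)·f_k(x₂).
  p_A = [3.8985e-08] × [0.000297168] = 1.15851e-11
  p_B = [0.103993] × [0.0392386] = 0.00408055
  p_C = [0.055578] × [0.000633737] = 3.52218e-05
Multiply by the mixture weights:
  P(Z=A)·p_A = 0.42 × 1.15851e-11 = 4.86575e-12
  P(Z=B)·p_B = 0.07 × 0.00408055 = 0.000285638
  P(Z=C)·p_C = 0.51 × 3.52218e-05 = 1.79631e-05
Normaliser: 4.86575e-12 + 0.000285638 + 1.79631e-05 = 0.000303602
P(Subgroup B | data) ≈ 0.9408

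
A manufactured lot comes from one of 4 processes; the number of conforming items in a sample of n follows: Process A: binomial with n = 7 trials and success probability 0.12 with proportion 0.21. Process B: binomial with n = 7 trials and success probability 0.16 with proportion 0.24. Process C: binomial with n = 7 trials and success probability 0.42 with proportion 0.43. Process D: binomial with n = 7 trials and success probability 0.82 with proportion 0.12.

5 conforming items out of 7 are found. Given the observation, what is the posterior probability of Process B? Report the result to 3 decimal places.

0.005

By Bayes' theorem, P(k | x) = π_k f_k(x) / Σ_j π_j f_j(x).
Evaluate each component's likelihood at the observed value:
  L_A = 0.000404661
  L_B = 0.00155374
  L_C = 0.0923255
  L_D = 0.252251
Multiply by the mixture weights:
  π_A·L_A = 0.21 × 0.000404661 = 8.49787e-05
  π_B·L_B = 0.24 × 0.00155374 = 0.000372897
  π_C·L_C = 0.43 × 0.0923255 = 0.0397
  π_D·L_D = 0.12 × 0.252251 = 0.0302702
Denominator: 8.49787e-05 + 0.000372897 + 0.0397 + 0.0302702 = 0.070428
P(Process B | the observation) = 0.000372897 / 0.070428 ≈ 0.005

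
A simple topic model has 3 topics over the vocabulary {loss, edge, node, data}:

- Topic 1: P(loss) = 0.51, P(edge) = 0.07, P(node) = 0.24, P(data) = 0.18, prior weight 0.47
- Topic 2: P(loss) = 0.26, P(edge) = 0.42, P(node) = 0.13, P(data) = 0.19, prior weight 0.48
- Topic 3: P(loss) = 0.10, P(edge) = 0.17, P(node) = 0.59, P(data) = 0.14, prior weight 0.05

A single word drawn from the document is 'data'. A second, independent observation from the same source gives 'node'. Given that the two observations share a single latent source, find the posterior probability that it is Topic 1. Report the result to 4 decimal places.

P(component k | x) = P(Z=k)·f_k(x) / marginal(x), where marginal(x) = Σ_j P(Z=j)·f_j(x).
Since both observations come from the same component, the likelihood for component k is f_k(x₁)·f_k(x₂).
  p_1 = [0.18] × [0.24] = 0.0432
  p_2 = [0.19] × [0.13] = 0.0247
  p_3 = [0.14] × [0.59] = 0.0826
Prior × likelihood for each component:
  P(Z=1)·p_1 = 0.47 × 0.0432 = 0.020304
  P(Z=2)·p_2 = 0.48 × 0.0247 = 0.011856
  P(Z=3)·p_3 = 0.05 × 0.0826 = 0.00413
Sum: 0.020304 + 0.011856 + 0.00413 = 0.03629
P(Topic 1 | data) ≈ 0.5595

0.5595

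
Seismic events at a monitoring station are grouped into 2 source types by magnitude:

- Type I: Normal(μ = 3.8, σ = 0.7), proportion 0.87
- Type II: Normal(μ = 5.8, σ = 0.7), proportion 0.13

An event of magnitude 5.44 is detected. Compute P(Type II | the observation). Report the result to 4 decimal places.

0.6707

The responsibility of component k is π_k f_k(x) divided by Σ_j π_j f_j(x).
Component likelihoods at x = 5.44:
  f_I = (1/(0.7·√(2π)))·exp(−(5.44−3.8)²/(2·0.7²)) = 0.569918·exp(-2.74449) = 0.0366349
  f_II = (1/(0.7·√(2π)))·exp(−(5.44−5.8)²/(2·0.7²)) = 0.569918·exp(-0.13224) = 0.49932
Unnormalised posteriors:
  π_I·f_I = 0.87 × 0.0366349 = 0.0318724
  π_II·f_II = 0.13 × 0.49932 = 0.0649116
Marginal: 0.0318724 + 0.0649116 = 0.096784
So the posterior for Type II is 0.0649116 / 0.096784 ≈ 0.6707.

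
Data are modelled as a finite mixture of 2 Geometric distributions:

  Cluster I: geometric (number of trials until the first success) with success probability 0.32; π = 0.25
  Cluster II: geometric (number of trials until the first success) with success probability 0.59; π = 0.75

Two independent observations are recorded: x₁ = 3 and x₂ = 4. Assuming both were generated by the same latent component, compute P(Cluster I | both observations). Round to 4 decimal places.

Apply Bayes' rule: the posterior for each component is proportional to its prior times its likelihood at x.
Since both observations come from the same component, the likelihood for component k is f_k(x₁)·f_k(x₂).
  p_I = [0.147968] × [0.100618] = 0.0148883
  p_II = [0.099179] × [0.0406634] = 0.00403295
Prior × likelihood for each component:
  π_I·p_I = 0.25 × 0.0148883 = 0.00372207
  π_II·p_II = 0.75 × 0.00403295 = 0.00302472
Evidence: 0.00372207 + 0.00302472 = 0.00674679
P(Cluster I | x₁,x₂) ≈ 0.5517

0.5517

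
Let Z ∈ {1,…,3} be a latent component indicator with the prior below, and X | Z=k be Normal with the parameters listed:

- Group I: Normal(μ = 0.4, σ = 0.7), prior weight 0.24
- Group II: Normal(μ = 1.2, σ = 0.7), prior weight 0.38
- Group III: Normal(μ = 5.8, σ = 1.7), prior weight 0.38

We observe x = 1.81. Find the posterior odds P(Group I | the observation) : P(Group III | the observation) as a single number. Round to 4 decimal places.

3.1691

Since P(k|x) ∝ π_k f_k(x), the posterior odds are π_i f_i(x) / (π_j f_j(x)).
Component likelihoods at x = 1.81:
  L_I = (1/(0.7·√(2π)))·exp(−(1.81−0.4)²/(2·0.7²)) = 0.569918·exp(-2.02867) = 0.0749498
  L_II = (1/(0.7·√(2π)))·exp(−(1.81−1.2)²/(2·0.7²)) = 0.569918·exp(-0.37969) = 0.389864
  L_III = (1/(1.7·√(2π)))·exp(−(1.81−5.8)²/(2·1.7²)) = 0.234672·exp(-2.75434) = 0.0149371
Odds = (0.24/0.38) × (0.0749498/0.0149371) = 0.631579 × 5.0177 ≈ 3.1691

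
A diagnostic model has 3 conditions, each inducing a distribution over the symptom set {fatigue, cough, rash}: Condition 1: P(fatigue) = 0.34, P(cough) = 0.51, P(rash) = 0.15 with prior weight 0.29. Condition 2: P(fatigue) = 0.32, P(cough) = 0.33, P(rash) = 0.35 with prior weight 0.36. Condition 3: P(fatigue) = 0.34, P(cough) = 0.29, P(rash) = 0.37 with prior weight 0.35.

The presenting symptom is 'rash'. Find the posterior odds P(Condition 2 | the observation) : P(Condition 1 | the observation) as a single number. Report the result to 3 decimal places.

2.897

Only the two components matter; the odds are (P(Z=i) f_i(x)) / (P(Z=j) f_j(x)).
Evaluate each component's likelihood at the observed value:
  L_1 = P(rash | comp) = 0.15
  L_2 = P(rash | comp) = 0.35
  L_3 = P(rash | comp) = 0.37
Posterior odds = (P(Z=2)·L_2) / (P(Z=1)·L_1) = (0.36·0.35) / (0.29·0.15) = 0.126 / 0.0435 ≈ 2.897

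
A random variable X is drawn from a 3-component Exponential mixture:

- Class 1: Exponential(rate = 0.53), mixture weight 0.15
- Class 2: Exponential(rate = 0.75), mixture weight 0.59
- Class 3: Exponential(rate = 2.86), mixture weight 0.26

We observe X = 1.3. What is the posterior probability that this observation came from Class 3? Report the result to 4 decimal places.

By Bayes' theorem, P(k | x) = π_k f_k(x) / Σ_j π_j f_j(x).
Evaluate each component's likelihood at the observed value:
  p_1 = 0.266101
  p_2 = 0.282894
  p_3 = 0.0694479
Unnormalised posteriors:
  π_1·p_1 = 0.15 × 0.266101 = 0.0399152
  π_2·p_2 = 0.59 × 0.282894 = 0.166908
  π_3·p_3 = 0.26 × 0.0694479 = 0.0180565
Denominator: 0.0399152 + 0.166908 + 0.0180565 = 0.224879
P(Class 3 | the observation) = 0.0180565 / 0.224879 ≈ 0.0803

0.0803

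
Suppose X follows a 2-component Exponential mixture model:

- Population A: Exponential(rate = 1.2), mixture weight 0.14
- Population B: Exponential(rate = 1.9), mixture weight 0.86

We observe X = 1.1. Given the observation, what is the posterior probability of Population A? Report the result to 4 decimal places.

P(component k | x) = π_k·f_k(x) / marginal(x), where marginal(x) = Σ_j π_j·f_j(x).
Evaluate each component's likelihood at the observed value:
  L_A = 1.2·e^(−1.2·1.1) = 1.2·e^(−1.3200) = 0.320562
  L_B = 1.9·e^(−1.9·1.1) = 1.9·e^(−2.0900) = 0.235006
Weight by the priors:
  π_A·L_A = 0.14 × 0.320562 = 0.0448787
  π_B·L_B = 0.86 × 0.235006 = 0.202105
Denominator: 0.0448787 + 0.202105 = 0.246984
So the posterior for Population A is 0.0448787 / 0.246984 ≈ 0.1817.

0.1817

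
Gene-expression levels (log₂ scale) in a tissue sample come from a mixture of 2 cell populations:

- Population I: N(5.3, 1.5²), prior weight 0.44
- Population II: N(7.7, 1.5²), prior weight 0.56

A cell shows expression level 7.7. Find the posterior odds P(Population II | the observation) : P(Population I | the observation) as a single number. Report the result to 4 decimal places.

The posterior odds equal the prior odds times the likelihood ratio: (π_i/π_j)·(f_i(x)/f_j(x)).
Evaluate each component's likelihood at the observed value:
  L_I = (1/(1.5·√(2π)))·exp(−(7.7−5.3)²/(2·1.5²)) = 0.265962·exp(-1.28000) = 0.0739472
  L_II = (1/(1.5·√(2π)))·exp(−(7.7−7.7)²/(2·1.5²)) = 0.265962·exp(-0.00000) = 0.265962
Odds = (0.56/0.44) × (0.265962/0.0739472) = 1.27273 × 3.59664 ≈ 4.5775

4.5775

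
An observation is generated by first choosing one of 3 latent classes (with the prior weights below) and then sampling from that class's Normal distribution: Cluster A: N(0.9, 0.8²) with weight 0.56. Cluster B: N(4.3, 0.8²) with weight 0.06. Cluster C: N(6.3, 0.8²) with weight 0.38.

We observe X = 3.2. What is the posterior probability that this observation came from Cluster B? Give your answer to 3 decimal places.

P(component k | x) = P(Z=k)·f_k(x) / marginal(x), where marginal(x) = Σ_j P(Z=j)·f_j(x).
Normal densities:
  p_A = 0.00799765
  p_B = 0.193765
  p_C = 0.000273665
Unnormalised posteriors:
  P(Z=A)·p_A = 0.56 × 0.00799765 = 0.00447868
  P(Z=B)·p_B = 0.06 × 0.193765 = 0.0116259
  P(Z=C)·p_C = 0.38 × 0.000273665 = 0.000103993
Sum: 0.00447868 + 0.0116259 + 0.000103993 = 0.0162086
Responsibility of Cluster B: 0.0116259 / 0.0162086 ≈ 0.717

0.717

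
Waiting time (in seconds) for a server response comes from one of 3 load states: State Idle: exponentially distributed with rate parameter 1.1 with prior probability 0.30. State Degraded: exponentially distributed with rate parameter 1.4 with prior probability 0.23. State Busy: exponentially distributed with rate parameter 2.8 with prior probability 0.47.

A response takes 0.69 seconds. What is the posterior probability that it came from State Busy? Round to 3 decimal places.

0.408

Apply Bayes' rule: the posterior for each component is proportional to its prior times its likelihood at x.
Exponential densities:
  p_Idle = 0.514948
  p_Degraded = 0.532843
  p_Busy = 0.405603
Prior × likelihood for each component:
  π_Idle·p_Idle = 0.30 × 0.514948 = 0.154484
  π_Degraded·p_Degraded = 0.23 × 0.532843 = 0.122554
  π_Busy·p_Busy = 0.47 × 0.405603 = 0.190633
Sum: 0.154484 + 0.122554 + 0.190633 = 0.467672
P(State Busy | 0.69 seconds) ≈ 0.408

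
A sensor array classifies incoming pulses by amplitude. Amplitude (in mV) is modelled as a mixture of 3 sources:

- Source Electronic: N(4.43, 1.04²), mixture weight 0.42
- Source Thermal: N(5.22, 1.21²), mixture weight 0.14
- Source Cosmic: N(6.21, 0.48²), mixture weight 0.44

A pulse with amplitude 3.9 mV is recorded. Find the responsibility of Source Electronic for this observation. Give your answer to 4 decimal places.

0.8475

P(component k | x) = π_k·f_k(x) / marginal(x), where marginal(x) = Σ_j π_j·f_j(x).
Evaluate each component's likelihood at the observed value:
  L_Electronic = (1/(1.04·√(2π)))·exp(−(3.9−4.43)²/(2·1.04²)) = 0.383598·exp(-0.12985) = 0.336885
  L_Thermal = (1/(1.21·√(2π)))·exp(−(3.9−5.22)²/(2·1.21²)) = 0.329704·exp(-0.59504) = 0.181845
  L_Cosmic = (1/(0.48·√(2π)))·exp(−(3.9−6.21)²/(2·0.48²)) = 0.831130·exp(-11.58008) = 7.7715e-06
Prior × likelihood for each component:
  π_Electronic·L_Electronic = 0.42 × 0.336885 = 0.141492
  π_Thermal·L_Thermal = 0.14 × 0.181845 = 0.0254583
  π_Cosmic·L_Cosmic = 0.44 × 7.7715e-06 = 3.41946e-06
Evidence: 0.141492 + 0.0254583 + 3.41946e-06 = 0.166953
Responsibility of Source Electronic: 0.141492 / 0.166953 ≈ 0.8475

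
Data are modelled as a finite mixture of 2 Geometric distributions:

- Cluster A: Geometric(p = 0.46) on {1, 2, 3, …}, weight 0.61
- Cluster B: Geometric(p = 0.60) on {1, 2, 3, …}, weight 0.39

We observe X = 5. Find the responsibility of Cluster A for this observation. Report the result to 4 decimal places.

0.7993

Apply Bayes' rule: the posterior for each component is proportional to its prior times its likelihood at x.
Evaluate each component's likelihood at the observed value:
  p_A = 0.46·(1−0.46)^4 = 0.46·0.0850306 = 0.0391141
  p_B = 0.60·(1−0.60)^4 = 0.60·0.0256 = 0.01536
Multiply by the mixture weights:
  π_A·p_A = 0.61 × 0.0391141 = 0.0238596
  π_B·p_B = 0.39 × 0.01536 = 0.0059904
Marginal: 0.0238596 + 0.0059904 = 0.02985
P(Cluster A | data) ≈ 0.7993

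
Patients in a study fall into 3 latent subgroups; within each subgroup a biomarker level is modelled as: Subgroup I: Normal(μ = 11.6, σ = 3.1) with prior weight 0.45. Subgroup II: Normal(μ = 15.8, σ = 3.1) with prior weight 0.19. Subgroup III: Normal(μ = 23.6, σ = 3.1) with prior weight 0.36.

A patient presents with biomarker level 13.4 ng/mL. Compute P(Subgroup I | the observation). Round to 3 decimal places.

0.728

Apply Bayes' rule: the posterior for each component is proportional to its prior times its likelihood at x.
Evaluate each component's likelihood at the observed value:
  L_I = 0.108727
  L_II = 0.0953664
  L_III = 0.000573672
Multiply by the mixture weights:
  w_I·L_I = 0.45 × 0.108727 = 0.0489272
  w_II·L_II = 0.19 × 0.0953664 = 0.0181196
  w_III·L_III = 0.36 × 0.000573672 = 0.000206522
Denominator: 0.0489272 + 0.0181196 + 0.000206522 = 0.0672533
P(Subgroup I | the observation) = 0.0489272 / 0.0672533 ≈ 0.728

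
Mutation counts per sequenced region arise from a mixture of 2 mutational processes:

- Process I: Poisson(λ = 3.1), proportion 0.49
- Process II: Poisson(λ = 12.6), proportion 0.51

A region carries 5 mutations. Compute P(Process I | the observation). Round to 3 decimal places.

0.920

By Bayes' theorem, P(k | x) = π_k f_k(x) / Σ_j π_j f_j(x).
Evaluate each component's likelihood at the observed value:
  f_I = e^(−3.1)·3.1^5/5! = 0.107477
  f_II = e^(−12.6)·12.6^5/5! = 0.00892403
Multiply by the mixture weights:
  π_I·f_I = 0.49 × 0.107477 = 0.0526636
  π_II·f_II = 0.51 × 0.00892403 = 0.00455126
Marginal: 0.0526636 + 0.00455126 = 0.0572148
Responsibility of Process I: 0.0526636 / 0.0572148 ≈ 0.920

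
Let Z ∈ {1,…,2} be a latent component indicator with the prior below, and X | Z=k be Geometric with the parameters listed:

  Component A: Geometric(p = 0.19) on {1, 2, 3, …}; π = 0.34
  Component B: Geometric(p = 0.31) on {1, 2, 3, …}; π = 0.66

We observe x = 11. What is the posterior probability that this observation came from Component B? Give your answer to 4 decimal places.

The responsibility of component k is w_k f_k(x) divided by Σ_j w_j f_j(x).
Evaluate each component's likelihood at the observed value:
  f_A = 0.0230996
  f_B = 0.0075832
Prior × likelihood for each component:
  w_A·f_A = 0.34 × 0.0230996 = 0.00785385
  w_B·f_B = 0.66 × 0.0075832 = 0.00500491
Marginal: 0.00785385 + 0.00500491 = 0.0128588
Responsibility of Component B: 0.00500491 / 0.0128588 ≈ 0.3892

0.3892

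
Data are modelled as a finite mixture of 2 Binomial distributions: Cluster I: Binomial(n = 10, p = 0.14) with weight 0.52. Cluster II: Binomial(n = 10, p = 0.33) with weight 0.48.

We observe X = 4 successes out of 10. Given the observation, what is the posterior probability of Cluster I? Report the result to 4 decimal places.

Apply Bayes' rule: the posterior for each component is proportional to its prior times its likelihood at x.
Evaluate each component's likelihood at the observed value:
  f_I = 0.0326379
  f_II = 0.225281
Unnormalised posteriors:
  π_I·f_I = 0.52 × 0.0326379 = 0.0169717
  π_II·f_II = 0.48 × 0.225281 = 0.108135
Evidence: 0.0169717 + 0.108135 = 0.125106
P(Cluster I | x) ≈ 0.1357

0.1357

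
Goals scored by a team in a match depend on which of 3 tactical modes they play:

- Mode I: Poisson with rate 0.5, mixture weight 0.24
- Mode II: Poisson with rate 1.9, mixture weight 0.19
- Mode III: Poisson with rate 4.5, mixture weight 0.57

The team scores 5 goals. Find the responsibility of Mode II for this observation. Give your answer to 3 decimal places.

0.057

Apply Bayes' rule: the posterior for each component is proportional to its prior times its likelihood at x.
Evaluate each component's likelihood at the observed value:
  f_I = e^(−0.5)·0.5^5/5! = 0.000157951
  f_II = e^(−1.9)·1.9^5/5! = 0.0308622
  f_III = e^(−4.5)·4.5^5/5! = 0.170827
Prior × likelihood for each component:
  w_I·f_I = 0.24 × 0.000157951 = 3.79082e-05
  w_II·f_II = 0.19 × 0.0308622 = 0.00586382
  w_III·f_III = 0.57 × 0.170827 = 0.0973713
Sum: 3.79082e-05 + 0.00586382 + 0.0973713 = 0.103273
P(Mode II | data) ≈ 0.057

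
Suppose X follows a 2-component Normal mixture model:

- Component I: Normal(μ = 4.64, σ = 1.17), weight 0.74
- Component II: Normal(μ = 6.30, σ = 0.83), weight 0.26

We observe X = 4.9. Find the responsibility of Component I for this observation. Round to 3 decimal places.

Apply Bayes' rule: the posterior for each component is proportional to its prior times its likelihood at x.
Normal densities:
  f_I = 0.33266
  f_II = 0.115884
Multiply by the mixture weights:
  π_I·f_I = 0.74 × 0.33266 = 0.246169
  π_II·f_II = 0.26 × 0.115884 = 0.0301298
Normaliser: 0.246169 + 0.0301298 = 0.276298
P(Component I | x) = 0.246169 / 0.276298 ≈ 0.891

0.891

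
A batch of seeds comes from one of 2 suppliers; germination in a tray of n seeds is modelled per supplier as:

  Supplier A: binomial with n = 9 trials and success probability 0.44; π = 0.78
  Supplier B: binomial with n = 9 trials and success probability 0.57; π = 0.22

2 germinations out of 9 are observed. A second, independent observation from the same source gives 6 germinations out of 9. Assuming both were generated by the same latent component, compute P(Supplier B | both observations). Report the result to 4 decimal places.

The responsibility of component k is w_k f_k(x) divided by Σ_j w_j f_j(x).
Since both observations come from the same component, the likelihood for component k is f_k(x₁)·f_k(x₂).
  f_A = [0.120372] × [0.107043] = 0.012885
  f_B = [0.031793] × [0.229052] = 0.00728224
Weight by the priors:
  w_A·f_A = 0.78 × 0.012885 = 0.0100503
  w_B·f_B = 0.22 × 0.00728224 = 0.00160209
Marginal: 0.0100503 + 0.00160209 = 0.0116524
P(Supplier B | x₁,x₂) = 0.00160209 / 0.0116524 ≈ 0.1375

0.1375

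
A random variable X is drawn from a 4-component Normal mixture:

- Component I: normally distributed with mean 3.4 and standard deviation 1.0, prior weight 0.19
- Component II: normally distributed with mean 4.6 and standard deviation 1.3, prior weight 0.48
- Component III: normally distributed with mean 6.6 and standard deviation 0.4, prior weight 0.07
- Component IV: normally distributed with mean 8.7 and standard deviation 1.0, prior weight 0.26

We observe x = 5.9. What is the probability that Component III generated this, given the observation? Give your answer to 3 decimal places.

P(component k | x) = P(Z=k)·f_k(x) / marginal(x), where marginal(x) = Σ_j P(Z=j)·f_j(x).
Normal densities:
  L_I = 0.0175283
  L_II = 0.186131
  L_III = 0.215693
  L_IV = 0.00791545
Weight by the priors:
  P(Z=I)·L_I = 0.19 × 0.0175283 = 0.00333038
  P(Z=II)·L_II = 0.48 × 0.186131 = 0.089343
  P(Z=III)·L_III = 0.07 × 0.215693 = 0.0150985
  P(Z=IV)·L_IV = 0.26 × 0.00791545 = 0.00205802
Sum: 0.00333038 + 0.089343 + 0.0150985 + 0.00205802 = 0.10983
So the posterior for Component III is 0.0150985 / 0.10983 ≈ 0.137.

0.137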